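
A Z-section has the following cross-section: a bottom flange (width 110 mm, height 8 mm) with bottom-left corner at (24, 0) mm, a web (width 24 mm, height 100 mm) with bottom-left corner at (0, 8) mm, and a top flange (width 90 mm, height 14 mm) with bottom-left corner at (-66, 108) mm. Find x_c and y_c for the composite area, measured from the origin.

x_c = 15.83 mm, y_c = 63.35 mm

Part | A | x̄ᵢ | ȳᵢ | A·x̄ᵢ | A·ȳᵢ
bottom flange | 880.00 | 79.00 | 4.00 | 69520.00 | 3520.00
web | 2400.00 | 12.00 | 58.00 | 28800.00 | 139200.00
top flange | 1260.00 | -21.00 | 115.00 | -26460.00 | 144900.00
Σ | 4540.00 |  |  | 71860.00 | 287620.00
x_c = 71860.00 / 4540.00 = 15.83 mm
y_c = 287620.00 / 4540.00 = 63.35 mm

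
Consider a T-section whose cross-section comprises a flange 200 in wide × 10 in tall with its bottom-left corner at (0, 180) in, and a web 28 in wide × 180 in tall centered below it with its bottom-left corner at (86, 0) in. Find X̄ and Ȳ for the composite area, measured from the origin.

Part | A | x̄ᵢ | ȳᵢ | A·x̄ᵢ | A·ȳᵢ
web | 5040.00 | 100.00 | 90.00 | 504000.00 | 453600.00
flange | 2000.00 | 100.00 | 185.00 | 200000.00 | 370000.00
Σ | 7040.00 |  |  | 704000.00 | 823600.00
X̄ = 704000.00 / 7040.00 = 100.00 in
Ȳ = 823600.00 / 7040.00 = 116.99 in

X̄ = 100.00 in, Ȳ = 116.99 in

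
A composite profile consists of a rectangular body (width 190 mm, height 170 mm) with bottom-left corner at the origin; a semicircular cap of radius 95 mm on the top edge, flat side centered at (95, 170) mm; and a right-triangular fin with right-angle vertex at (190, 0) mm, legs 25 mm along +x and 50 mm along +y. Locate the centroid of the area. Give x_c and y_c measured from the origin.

x_c = 96.37 mm, y_c = 121.81 mm

rectangular body: A = 190 × 170 = 32300.00, centroid at (95.00, 85.00).
semicircular top: A = ½π·95² = 14176.44, centroid at (95.00, 210.32).
triangular fin: A = ½·25·50 = 625.00, centroid at (198.33, 16.67).
ΣA = 47101.44 mm², ΣAx_c = 4539219.83 mm³, ΣAy_c = 5737494.26 mm³.
x_c = 4539219.83/47101.44 = 96.37 mm; y_c = 5737494.26/47101.44 = 121.81 mm.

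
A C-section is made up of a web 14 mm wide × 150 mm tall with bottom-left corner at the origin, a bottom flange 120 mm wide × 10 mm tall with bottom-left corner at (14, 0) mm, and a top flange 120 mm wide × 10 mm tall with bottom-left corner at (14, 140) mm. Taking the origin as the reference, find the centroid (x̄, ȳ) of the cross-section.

web: A = 14 × 150 = 2100.00, centroid at (7.00, 75.00).
bottom flange: A = 120 × 10 = 1200.00, centroid at (74.00, 5.00).
top flange: A = 120 × 10 = 1200.00, centroid at (74.00, 145.00).
ΣA = 4500.00 mm², ΣAx̄ = 192300.00 mm³, ΣAȳ = 337500.00 mm³.
x̄ = 192300.00/4500.00 = 42.73 mm; ȳ = 337500.00/4500.00 = 75.00 mm.

x̄ = 42.73 mm, ȳ = 75.00 mm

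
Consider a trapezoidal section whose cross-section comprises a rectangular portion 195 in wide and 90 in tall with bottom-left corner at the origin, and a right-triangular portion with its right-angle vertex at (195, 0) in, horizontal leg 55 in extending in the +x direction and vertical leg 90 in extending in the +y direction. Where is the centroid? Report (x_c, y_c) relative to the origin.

x_c = 111.82 in, y_c = 43.15 in

Part | A | x̄ᵢ | ȳᵢ | A·x̄ᵢ | A·ȳᵢ
rectangular portion | 17550.00 | 97.50 | 45.00 | 1711125.00 | 789750.00
triangular portion | 2475.00 | 213.33 | 30.00 | 528000.00 | 74250.00
Σ | 20025.00 |  |  | 2239125.00 | 864000.00
x_c = 2239125.00 / 20025.00 = 111.82 in
y_c = 864000.00 / 20025.00 = 43.15 in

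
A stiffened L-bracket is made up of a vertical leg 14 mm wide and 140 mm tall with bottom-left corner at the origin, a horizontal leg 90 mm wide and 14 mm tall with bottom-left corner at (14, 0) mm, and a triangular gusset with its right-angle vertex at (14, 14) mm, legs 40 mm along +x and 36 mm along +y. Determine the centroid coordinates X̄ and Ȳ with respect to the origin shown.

X̄ = 27.35 mm, Ȳ = 41.81 mm

Part | A | x̄ᵢ | ȳᵢ | A·x̄ᵢ | A·ȳᵢ
vertical leg | 1960.00 | 7.00 | 70.00 | 13720.00 | 137200.00
horizontal leg | 1260.00 | 59.00 | 7.00 | 74340.00 | 8820.00
gusset | 720.00 | 27.33 | 26.00 | 19680.00 | 18720.00
Σ | 3940.00 |  |  | 107740.00 | 164740.00
X̄ = 107740.00 / 3940.00 = 27.35 mm
Ȳ = 164740.00 / 3940.00 = 41.81 mm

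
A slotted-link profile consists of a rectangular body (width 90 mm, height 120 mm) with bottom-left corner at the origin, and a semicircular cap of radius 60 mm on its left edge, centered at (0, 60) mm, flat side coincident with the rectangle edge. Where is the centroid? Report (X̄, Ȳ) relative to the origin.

rectangular body: A = 90 × 120 = 10800.00, centroid at (45.00, 60.00).
semicircular end: A = ½π·60² = 5654.87, centroid at (-25.46, 60.00).
ΣA = 16454.87 mm², ΣAX̄ = 342000.00 mm³, ΣAȲ = 987292.01 mm³.
X̄ = 342000.00/16454.87 = 20.78 mm; Ȳ = 987292.01/16454.87 = 60.00 mm.

X̄ = 20.78 mm, Ȳ = 60.00 mm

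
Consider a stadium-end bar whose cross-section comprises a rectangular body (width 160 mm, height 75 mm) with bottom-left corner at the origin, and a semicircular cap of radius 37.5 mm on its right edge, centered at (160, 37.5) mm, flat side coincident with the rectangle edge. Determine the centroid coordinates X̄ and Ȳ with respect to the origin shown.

rectangular body: A = 160 × 75 = 12000.00, centroid at (80.00, 37.50).
semicircular end: A = ½π·37.5² = 2208.93, centroid at (175.92, 37.50).
ΣA = 14208.93 mm², ΣAX̄ = 1348585.42 mm³, ΣAȲ = 532834.96 mm³.
X̄ = 1348585.42/14208.93 = 94.91 mm; Ȳ = 532834.96/14208.93 = 37.50 mm.

X̄ = 94.91 mm, Ȳ = 37.50 mm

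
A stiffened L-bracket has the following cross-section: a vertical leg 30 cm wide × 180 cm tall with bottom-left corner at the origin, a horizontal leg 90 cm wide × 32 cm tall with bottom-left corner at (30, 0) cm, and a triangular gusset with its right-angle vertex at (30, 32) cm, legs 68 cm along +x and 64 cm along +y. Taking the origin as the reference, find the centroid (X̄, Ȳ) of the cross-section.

X̄ = 39.37 cm, Ȳ = 61.99 cm

vertical leg: A = 30 × 180 = 5400.00, centroid at (15.00, 90.00).
horizontal leg: A = 90 × 32 = 2880.00, centroid at (75.00, 16.00).
gusset: A = ½·68·64 = 2176.00, centroid at (52.67, 53.33).
ΣA = 10456.00 cm², ΣAX̄ = 411602.67 cm³, ΣAȲ = 648133.33 cm³.
X̄ = 411602.67/10456.00 = 39.37 cm; Ȳ = 648133.33/10456.00 = 61.99 cm.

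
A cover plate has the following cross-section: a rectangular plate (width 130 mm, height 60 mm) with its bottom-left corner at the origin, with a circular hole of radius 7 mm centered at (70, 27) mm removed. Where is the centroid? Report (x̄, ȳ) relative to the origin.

x̄ = 64.90 mm, ȳ = 30.06 mm

Part | A | x̄ᵢ | ȳᵢ | A·x̄ᵢ | A·ȳᵢ
plate | 7800.00 | 65.00 | 30.00 | 507000.00 | 234000.00
hole | -153.94 | 70.00 | 27.00 | -10775.66 | -4156.33
Σ | 7646.06 |  |  | 496224.34 | 229843.67
x̄ = 496224.34 / 7646.06 = 64.90 mm
ȳ = 229843.67 / 7646.06 = 30.06 mm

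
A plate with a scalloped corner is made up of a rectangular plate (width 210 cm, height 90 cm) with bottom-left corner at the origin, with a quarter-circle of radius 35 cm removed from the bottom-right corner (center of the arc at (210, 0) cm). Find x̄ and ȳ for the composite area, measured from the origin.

plate: A = 210 × 90 = 18900.00, centroid at (105.00, 45.00).
removed quarter-circle: A = −¼π·35² = -962.11, centroid at (195.15, 14.85).
ΣA = 17937.89 cm², ΣAx̄ = 1796747.99 cm³, ΣAȳ = 836208.33 cm³.
x̄ = 1796747.99/17937.89 = 100.16 cm; ȳ = 836208.33/17937.89 = 46.62 cm.

x̄ = 100.16 cm, ȳ = 46.62 cm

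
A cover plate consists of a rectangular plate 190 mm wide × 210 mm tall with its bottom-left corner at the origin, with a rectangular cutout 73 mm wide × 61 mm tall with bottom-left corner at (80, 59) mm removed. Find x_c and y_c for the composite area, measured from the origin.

Part | A | x̄ᵢ | ȳᵢ | A·x̄ᵢ | A·ȳᵢ
plate | 39900.00 | 95.00 | 105.00 | 3790500.00 | 4189500.00
hole | -4453.00 | 116.50 | 89.50 | -518774.50 | -398543.50
Σ | 35447.00 |  |  | 3271725.50 | 3790956.50
x_c = 3271725.50 / 35447.00 = 92.30 mm
y_c = 3790956.50 / 35447.00 = 106.95 mm

x_c = 92.30 mm, y_c = 106.95 mm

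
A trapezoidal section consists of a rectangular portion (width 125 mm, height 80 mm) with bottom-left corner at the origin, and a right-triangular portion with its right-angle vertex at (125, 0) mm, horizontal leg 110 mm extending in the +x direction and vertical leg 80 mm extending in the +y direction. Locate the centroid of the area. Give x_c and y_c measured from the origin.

rectangular portion: A = 125 × 80 = 10000.00, centroid at (62.50, 40.00).
triangular portion: A = ½·110·80 = 4400.00, centroid at (161.67, 26.67).
ΣA = 14400.00 mm², ΣAx_c = 1336333.33 mm³, ΣAy_c = 517333.33 mm³.
x_c = 1336333.33/14400.00 = 92.80 mm; y_c = 517333.33/14400.00 = 35.93 mm.

x_c = 92.80 mm, y_c = 35.93 mm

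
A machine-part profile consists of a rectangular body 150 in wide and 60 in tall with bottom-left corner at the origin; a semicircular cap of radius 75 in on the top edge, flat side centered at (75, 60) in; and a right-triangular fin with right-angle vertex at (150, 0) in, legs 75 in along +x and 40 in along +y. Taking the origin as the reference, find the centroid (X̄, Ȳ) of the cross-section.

rectangular body: A = 150 × 60 = 9000.00, centroid at (75.00, 30.00).
semicircular top: A = ½π·75² = 8835.73, centroid at (75.00, 91.83).
triangular fin: A = ½·75·40 = 1500.00, centroid at (175.00, 13.33).
ΣA = 19335.73 in², ΣAX̄ = 1600179.70 in³, ΣAȲ = 1101393.76 in³.
X̄ = 1600179.70/19335.73 = 82.76 in; Ȳ = 1101393.76/19335.73 = 56.96 in.

X̄ = 82.76 in, Ȳ = 56.96 in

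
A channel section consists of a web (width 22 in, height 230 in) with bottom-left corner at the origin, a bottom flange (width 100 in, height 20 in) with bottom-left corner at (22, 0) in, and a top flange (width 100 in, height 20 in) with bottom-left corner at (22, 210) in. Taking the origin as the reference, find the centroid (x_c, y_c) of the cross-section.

web: A = 22 × 230 = 5060.00, centroid at (11.00, 115.00).
bottom flange: A = 100 × 20 = 2000.00, centroid at (72.00, 10.00).
top flange: A = 100 × 20 = 2000.00, centroid at (72.00, 220.00).
ΣA = 9060.00 in²
ΣAx_c = (5060.00)(11.00) + (2000.00)(72.00) + (2000.00)(72.00) = 343660.00 in³
ΣAy_c = (5060.00)(115.00) + (2000.00)(10.00) + (2000.00)(220.00) = 1041900.00 in³
x_c = 343660.00 / 9060.00 = 37.93 in
y_c = 1041900.00 / 9060.00 = 115.00 in

x_c = 37.93 in, y_c = 115.00 in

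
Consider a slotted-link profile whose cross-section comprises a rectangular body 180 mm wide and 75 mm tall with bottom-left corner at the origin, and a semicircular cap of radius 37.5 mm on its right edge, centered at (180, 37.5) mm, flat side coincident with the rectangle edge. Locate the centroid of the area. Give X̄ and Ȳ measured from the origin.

X̄ = 104.89 mm, Ȳ = 37.50 mm

Part | A | x̄ᵢ | ȳᵢ | A·x̄ᵢ | A·ȳᵢ
rectangular body | 13500.00 | 90.00 | 37.50 | 1215000.00 | 506250.00
semicircular end | 2208.93 | 195.92 | 37.50 | 432764.07 | 82834.96
Σ | 15708.93 |  |  | 1647764.07 | 589084.96
X̄ = 1647764.07 / 15708.93 = 104.89 mm
Ȳ = 589084.96 / 15708.93 = 37.50 mm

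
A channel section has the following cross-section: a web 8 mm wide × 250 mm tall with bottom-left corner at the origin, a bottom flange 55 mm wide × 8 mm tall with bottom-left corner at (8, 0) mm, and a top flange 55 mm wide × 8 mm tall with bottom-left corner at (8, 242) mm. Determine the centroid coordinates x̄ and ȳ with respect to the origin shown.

web: A = 8 × 250 = 2000.00, centroid at (4.00, 125.00).
bottom flange: A = 55 × 8 = 440.00, centroid at (35.50, 4.00).
top flange: A = 55 × 8 = 440.00, centroid at (35.50, 246.00).
ΣA = 2880.00 mm², ΣAx̄ = 39240.00 mm³, ΣAȳ = 360000.00 mm³.
x̄ = 39240.00/2880.00 = 13.62 mm; ȳ = 360000.00/2880.00 = 125.00 mm.

x̄ = 13.62 mm, ȳ = 125.00 mm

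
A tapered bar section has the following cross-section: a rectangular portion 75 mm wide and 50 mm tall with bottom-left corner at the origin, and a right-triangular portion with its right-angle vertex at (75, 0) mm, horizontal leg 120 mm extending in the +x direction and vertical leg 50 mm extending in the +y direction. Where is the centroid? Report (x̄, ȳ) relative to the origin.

x̄ = 71.94 mm, ȳ = 21.30 mm

Part | A | x̄ᵢ | ȳᵢ | A·x̄ᵢ | A·ȳᵢ
rectangular portion | 3750.00 | 37.50 | 25.00 | 140625.00 | 93750.00
triangular portion | 3000.00 | 115.00 | 16.67 | 345000.00 | 50000.00
Σ | 6750.00 |  |  | 485625.00 | 143750.00
x̄ = 485625.00 / 6750.00 = 71.94 mm
ȳ = 143750.00 / 6750.00 = 21.30 mm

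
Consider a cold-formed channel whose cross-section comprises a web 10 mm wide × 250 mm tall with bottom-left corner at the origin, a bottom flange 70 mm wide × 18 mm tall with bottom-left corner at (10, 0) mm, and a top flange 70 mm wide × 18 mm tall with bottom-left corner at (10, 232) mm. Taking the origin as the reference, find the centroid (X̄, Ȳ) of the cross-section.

Part | A | x̄ᵢ | ȳᵢ | A·x̄ᵢ | A·ȳᵢ
web | 2500.00 | 5.00 | 125.00 | 12500.00 | 312500.00
bottom flange | 1260.00 | 45.00 | 9.00 | 56700.00 | 11340.00
top flange | 1260.00 | 45.00 | 241.00 | 56700.00 | 303660.00
Σ | 5020.00 |  |  | 125900.00 | 627500.00
X̄ = 125900.00 / 5020.00 = 25.08 mm
Ȳ = 627500.00 / 5020.00 = 125.00 mm

X̄ = 25.08 mm, Ȳ = 125.00 mm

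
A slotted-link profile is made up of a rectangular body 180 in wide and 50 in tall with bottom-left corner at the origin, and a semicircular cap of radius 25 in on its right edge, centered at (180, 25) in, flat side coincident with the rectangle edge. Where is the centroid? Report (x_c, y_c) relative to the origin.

x_c = 99.90 in, y_c = 25.00 in

rectangular body: A = 180 × 50 = 9000.00, centroid at (90.00, 25.00).
semicircular end: A = ½π·25² = 981.75, centroid at (190.61, 25.00).
ΣA = 9981.75 in², ΣAx_c = 997131.25 in³, ΣAy_c = 249543.69 in³.
x_c = 997131.25/9981.75 = 99.90 in; y_c = 249543.69/9981.75 = 25.00 in.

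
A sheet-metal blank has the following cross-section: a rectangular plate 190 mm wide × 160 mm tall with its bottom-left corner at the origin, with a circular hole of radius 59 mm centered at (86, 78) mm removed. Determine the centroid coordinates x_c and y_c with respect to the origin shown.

x_c = 100.06 mm, y_c = 81.12 mm

Part | A | x̄ᵢ | ȳᵢ | A·x̄ᵢ | A·ȳᵢ
plate | 30400.00 | 95.00 | 80.00 | 2888000.00 | 2432000.00
hole | -10935.88 | 86.00 | 78.00 | -940486.03 | -852998.95
Σ | 19464.12 |  |  | 1947513.97 | 1579001.05
x_c = 1947513.97 / 19464.12 = 100.06 mm
y_c = 1579001.05 / 19464.12 = 81.12 mm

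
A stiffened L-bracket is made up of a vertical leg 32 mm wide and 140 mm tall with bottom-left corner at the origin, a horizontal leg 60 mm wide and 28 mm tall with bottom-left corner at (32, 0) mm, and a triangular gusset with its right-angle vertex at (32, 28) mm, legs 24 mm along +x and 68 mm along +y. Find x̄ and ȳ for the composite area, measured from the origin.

vertical leg: A = 32 × 140 = 4480.00, centroid at (16.00, 70.00).
horizontal leg: A = 60 × 28 = 1680.00, centroid at (62.00, 14.00).
gusset: A = ½·24·68 = 816.00, centroid at (40.00, 50.67).
ΣA = 6976.00 mm²
ΣAx̄ = (4480.00)(16.00) + (1680.00)(62.00) + (816.00)(40.00) = 208480.00 mm³
ΣAȳ = (4480.00)(70.00) + (1680.00)(14.00) + (816.00)(50.67) = 378464.00 mm³
x̄ = 208480.00 / 6976.00 = 29.89 mm
ȳ = 378464.00 / 6976.00 = 54.25 mm

x̄ = 29.89 mm, ȳ = 54.25 mm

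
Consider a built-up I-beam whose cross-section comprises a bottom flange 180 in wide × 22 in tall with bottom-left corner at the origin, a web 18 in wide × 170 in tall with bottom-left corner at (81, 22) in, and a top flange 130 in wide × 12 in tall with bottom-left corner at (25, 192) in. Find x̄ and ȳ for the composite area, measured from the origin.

bottom flange: A = 180 × 22 = 3960.00, centroid at (90.00, 11.00).
web: A = 18 × 170 = 3060.00, centroid at (90.00, 107.00).
top flange: A = 130 × 12 = 1560.00, centroid at (90.00, 198.00).
ΣA = 8580.00 in²
ΣAx̄ = (3960.00)(90.00) + (3060.00)(90.00) + (1560.00)(90.00) = 772200.00 in³
ΣAȳ = (3960.00)(11.00) + (3060.00)(107.00) + (1560.00)(198.00) = 679860.00 in³
x̄ = 772200.00 / 8580.00 = 90.00 in
ȳ = 679860.00 / 8580.00 = 79.24 in

x̄ = 90.00 in, ȳ = 79.24 in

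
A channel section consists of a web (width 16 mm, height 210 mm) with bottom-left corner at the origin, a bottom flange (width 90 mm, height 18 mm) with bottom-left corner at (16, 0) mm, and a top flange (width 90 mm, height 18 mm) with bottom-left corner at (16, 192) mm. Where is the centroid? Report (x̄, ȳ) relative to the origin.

web: A = 16 × 210 = 3360.00, centroid at (8.00, 105.00).
bottom flange: A = 90 × 18 = 1620.00, centroid at (61.00, 9.00).
top flange: A = 90 × 18 = 1620.00, centroid at (61.00, 201.00).
ΣA = 6600.00 mm², ΣAx̄ = 224520.00 mm³, ΣAȳ = 693000.00 mm³.
x̄ = 224520.00/6600.00 = 34.02 mm; ȳ = 693000.00/6600.00 = 105.00 mm.

x̄ = 34.02 mm, ȳ = 105.00 mm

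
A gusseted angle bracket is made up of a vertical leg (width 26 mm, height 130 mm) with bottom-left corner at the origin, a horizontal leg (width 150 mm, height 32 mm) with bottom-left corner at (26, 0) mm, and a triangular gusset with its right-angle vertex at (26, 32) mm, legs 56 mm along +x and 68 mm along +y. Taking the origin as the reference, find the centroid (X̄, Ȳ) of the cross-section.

Part | A | x̄ᵢ | ȳᵢ | A·x̄ᵢ | A·ȳᵢ
vertical leg | 3380.00 | 13.00 | 65.00 | 43940.00 | 219700.00
horizontal leg | 4800.00 | 101.00 | 16.00 | 484800.00 | 76800.00
gusset | 1904.00 | 44.67 | 54.67 | 85045.33 | 104085.33
Σ | 10084.00 |  |  | 613785.33 | 400585.33
X̄ = 613785.33 / 10084.00 = 60.87 mm
Ȳ = 400585.33 / 10084.00 = 39.72 mm

X̄ = 60.87 mm, Ȳ = 39.72 mm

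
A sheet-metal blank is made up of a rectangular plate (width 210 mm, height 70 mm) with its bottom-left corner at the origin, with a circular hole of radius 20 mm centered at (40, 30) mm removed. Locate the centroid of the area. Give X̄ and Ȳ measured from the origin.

X̄ = 111.08 mm, Ȳ = 35.47 mm

plate: A = 210 × 70 = 14700.00, centroid at (105.00, 35.00).
hole: A = −π·20² = -1256.64, centroid at (40.00, 30.00).
ΣA = 13443.36 mm²
ΣAX̄ = (14700.00)(105.00) + (-1256.64)(40.00) = 1493234.52 mm³
ΣAȲ = (14700.00)(35.00) + (-1256.64)(30.00) = 476800.89 mm³
X̄ = 1493234.52 / 13443.36 = 111.08 mm
Ȳ = 476800.89 / 13443.36 = 35.47 mm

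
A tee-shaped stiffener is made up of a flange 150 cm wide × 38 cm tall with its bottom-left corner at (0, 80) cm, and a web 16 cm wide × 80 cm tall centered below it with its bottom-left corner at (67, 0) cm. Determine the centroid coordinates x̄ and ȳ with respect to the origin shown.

x̄ = 75.00 cm, ȳ = 88.18 cm

web: A = 16 × 80 = 1280.00, centroid at (75.00, 40.00).
flange: A = 150 × 38 = 5700.00, centroid at (75.00, 99.00).
ΣA = 6980.00 cm²
ΣAx̄ = (1280.00)(75.00) + (5700.00)(75.00) = 523500.00 cm³
ΣAȳ = (1280.00)(40.00) + (5700.00)(99.00) = 615500.00 cm³
x̄ = 523500.00 / 6980.00 = 75.00 cm
ȳ = 615500.00 / 6980.00 = 88.18 cm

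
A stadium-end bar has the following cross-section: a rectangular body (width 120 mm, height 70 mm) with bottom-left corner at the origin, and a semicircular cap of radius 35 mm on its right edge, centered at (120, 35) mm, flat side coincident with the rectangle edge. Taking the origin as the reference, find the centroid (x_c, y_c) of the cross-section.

rectangular body: A = 120 × 70 = 8400.00, centroid at (60.00, 35.00).
semicircular end: A = ½π·35² = 1924.23, centroid at (134.85, 35.00).
ΣA = 10324.23 mm²
ΣAx_c = (8400.00)(60.00) + (1924.23)(134.85) = 763490.39 mm³
ΣAy_c = (8400.00)(35.00) + (1924.23)(35.00) = 361347.89 mm³
x_c = 763490.39 / 10324.23 = 73.95 mm
y_c = 361347.89 / 10324.23 = 35.00 mm

x_c = 73.95 mm, y_c = 35.00 mm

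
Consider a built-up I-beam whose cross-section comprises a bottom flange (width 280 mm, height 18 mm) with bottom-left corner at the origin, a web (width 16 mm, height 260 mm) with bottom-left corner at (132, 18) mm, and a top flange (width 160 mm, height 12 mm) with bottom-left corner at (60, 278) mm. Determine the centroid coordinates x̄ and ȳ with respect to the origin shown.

x̄ = 140.00 mm, ȳ = 108.48 mm

Part | A | x̄ᵢ | ȳᵢ | A·x̄ᵢ | A·ȳᵢ
bottom flange | 5040.00 | 140.00 | 9.00 | 705600.00 | 45360.00
web | 4160.00 | 140.00 | 148.00 | 582400.00 | 615680.00
top flange | 1920.00 | 140.00 | 284.00 | 268800.00 | 545280.00
Σ | 11120.00 |  |  | 1556800.00 | 1206320.00
x̄ = 1556800.00 / 11120.00 = 140.00 mm
ȳ = 1206320.00 / 11120.00 = 108.48 mm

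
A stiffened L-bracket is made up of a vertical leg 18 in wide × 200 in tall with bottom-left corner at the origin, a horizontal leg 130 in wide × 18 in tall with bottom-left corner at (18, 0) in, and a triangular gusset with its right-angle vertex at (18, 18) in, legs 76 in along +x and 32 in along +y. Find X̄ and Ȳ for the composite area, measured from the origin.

X̄ = 39.03 in, Ȳ = 58.12 in

Part | A | x̄ᵢ | ȳᵢ | A·x̄ᵢ | A·ȳᵢ
vertical leg | 3600.00 | 9.00 | 100.00 | 32400.00 | 360000.00
horizontal leg | 2340.00 | 83.00 | 9.00 | 194220.00 | 21060.00
gusset | 1216.00 | 43.33 | 28.67 | 52693.33 | 34858.67
Σ | 7156.00 |  |  | 279313.33 | 415918.67
X̄ = 279313.33 / 7156.00 = 39.03 in
Ȳ = 415918.67 / 7156.00 = 58.12 in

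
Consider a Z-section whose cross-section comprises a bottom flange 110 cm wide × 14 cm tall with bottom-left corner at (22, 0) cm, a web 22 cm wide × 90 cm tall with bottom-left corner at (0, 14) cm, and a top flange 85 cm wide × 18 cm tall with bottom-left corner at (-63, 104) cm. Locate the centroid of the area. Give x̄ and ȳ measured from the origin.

x̄ = 21.58 cm, ȳ = 59.50 cm

Part | A | x̄ᵢ | ȳᵢ | A·x̄ᵢ | A·ȳᵢ
bottom flange | 1540.00 | 77.00 | 7.00 | 118580.00 | 10780.00
web | 1980.00 | 11.00 | 59.00 | 21780.00 | 116820.00
top flange | 1530.00 | -20.50 | 113.00 | -31365.00 | 172890.00
Σ | 5050.00 |  |  | 108995.00 | 300490.00
x̄ = 108995.00 / 5050.00 = 21.58 cm
ȳ = 300490.00 / 5050.00 = 59.50 cm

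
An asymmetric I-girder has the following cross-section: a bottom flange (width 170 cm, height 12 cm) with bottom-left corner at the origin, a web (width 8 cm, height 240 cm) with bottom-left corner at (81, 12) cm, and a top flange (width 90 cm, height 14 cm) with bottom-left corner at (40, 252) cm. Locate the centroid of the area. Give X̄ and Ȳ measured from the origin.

X̄ = 85.00 cm, Ȳ = 113.41 cm

bottom flange: A = 170 × 12 = 2040.00, centroid at (85.00, 6.00).
web: A = 8 × 240 = 1920.00, centroid at (85.00, 132.00).
top flange: A = 90 × 14 = 1260.00, centroid at (85.00, 259.00).
ΣA = 5220.00 cm²
ΣAX̄ = (2040.00)(85.00) + (1920.00)(85.00) + (1260.00)(85.00) = 443700.00 cm³
ΣAȲ = (2040.00)(6.00) + (1920.00)(132.00) + (1260.00)(259.00) = 592020.00 cm³
X̄ = 443700.00 / 5220.00 = 85.00 cm
Ȳ = 592020.00 / 5220.00 = 113.41 cm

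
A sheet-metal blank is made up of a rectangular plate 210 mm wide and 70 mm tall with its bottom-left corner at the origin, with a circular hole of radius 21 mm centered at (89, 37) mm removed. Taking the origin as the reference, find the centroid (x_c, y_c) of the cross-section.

plate: A = 210 × 70 = 14700.00, centroid at (105.00, 35.00).
hole: A = −π·21² = -1385.44, centroid at (89.00, 37.00).
ΣA = 13314.56 mm²
ΣAx_c = (14700.00)(105.00) + (-1385.44)(89.00) = 1420195.63 mm³
ΣAy_c = (14700.00)(35.00) + (-1385.44)(37.00) = 463238.63 mm³
x_c = 1420195.63 / 13314.56 = 106.66 mm
y_c = 463238.63 / 13314.56 = 34.79 mm

x_c = 106.66 mm, y_c = 34.79 mm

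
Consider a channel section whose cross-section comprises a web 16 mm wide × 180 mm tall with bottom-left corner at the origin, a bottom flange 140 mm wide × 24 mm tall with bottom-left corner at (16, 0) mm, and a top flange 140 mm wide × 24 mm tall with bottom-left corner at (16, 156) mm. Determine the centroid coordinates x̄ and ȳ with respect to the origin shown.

web: A = 16 × 180 = 2880.00, centroid at (8.00, 90.00).
bottom flange: A = 140 × 24 = 3360.00, centroid at (86.00, 12.00).
top flange: A = 140 × 24 = 3360.00, centroid at (86.00, 168.00).
ΣA = 9600.00 mm², ΣAx̄ = 600960.00 mm³, ΣAȳ = 864000.00 mm³.
x̄ = 600960.00/9600.00 = 62.60 mm; ȳ = 864000.00/9600.00 = 90.00 mm.

x̄ = 62.60 mm, ȳ = 90.00 mm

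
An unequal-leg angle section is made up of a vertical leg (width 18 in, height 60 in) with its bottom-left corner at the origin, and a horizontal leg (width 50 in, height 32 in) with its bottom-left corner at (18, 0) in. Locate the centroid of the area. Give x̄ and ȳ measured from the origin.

vertical leg: A = 18 × 60 = 1080.00, centroid at (9.00, 30.00).
horizontal leg: A = 50 × 32 = 1600.00, centroid at (43.00, 16.00).
ΣA = 2680.00 in²
ΣAx̄ = (1080.00)(9.00) + (1600.00)(43.00) = 78520.00 in³
ΣAȳ = (1080.00)(30.00) + (1600.00)(16.00) = 58000.00 in³
x̄ = 78520.00 / 2680.00 = 29.30 in
ȳ = 58000.00 / 2680.00 = 21.64 in

x̄ = 29.30 in, ȳ = 21.64 in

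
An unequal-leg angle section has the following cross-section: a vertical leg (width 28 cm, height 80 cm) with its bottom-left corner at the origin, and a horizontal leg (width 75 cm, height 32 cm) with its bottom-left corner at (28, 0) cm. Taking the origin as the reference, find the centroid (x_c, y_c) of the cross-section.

x_c = 40.64 cm, y_c = 27.59 cm

Part | A | x̄ᵢ | ȳᵢ | A·x̄ᵢ | A·ȳᵢ
vertical leg | 2240.00 | 14.00 | 40.00 | 31360.00 | 89600.00
horizontal leg | 2400.00 | 65.50 | 16.00 | 157200.00 | 38400.00
Σ | 4640.00 |  |  | 188560.00 | 128000.00
x_c = 188560.00 / 4640.00 = 40.64 cm
y_c = 128000.00 / 4640.00 = 27.59 cm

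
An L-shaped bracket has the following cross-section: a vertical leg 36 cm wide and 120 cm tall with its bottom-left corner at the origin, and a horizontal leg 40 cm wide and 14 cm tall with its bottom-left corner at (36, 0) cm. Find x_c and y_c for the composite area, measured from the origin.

vertical leg: A = 36 × 120 = 4320.00, centroid at (18.00, 60.00).
horizontal leg: A = 40 × 14 = 560.00, centroid at (56.00, 7.00).
ΣA = 4880.00 cm², ΣAx_c = 109120.00 cm³, ΣAy_c = 263120.00 cm³.
x_c = 109120.00/4880.00 = 22.36 cm; y_c = 263120.00/4880.00 = 53.92 cm.

x_c = 22.36 cm, y_c = 53.92 cm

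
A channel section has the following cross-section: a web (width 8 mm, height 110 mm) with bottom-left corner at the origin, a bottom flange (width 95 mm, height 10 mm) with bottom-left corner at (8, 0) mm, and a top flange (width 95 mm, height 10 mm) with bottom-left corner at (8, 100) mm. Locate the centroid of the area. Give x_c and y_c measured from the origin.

x_c = 39.20 mm, y_c = 55.00 mm

web: A = 8 × 110 = 880.00, centroid at (4.00, 55.00).
bottom flange: A = 95 × 10 = 950.00, centroid at (55.50, 5.00).
top flange: A = 95 × 10 = 950.00, centroid at (55.50, 105.00).
ΣA = 2780.00 mm², ΣAx_c = 108970.00 mm³, ΣAy_c = 152900.00 mm³.
x_c = 108970.00/2780.00 = 39.20 mm; y_c = 152900.00/2780.00 = 55.00 mm.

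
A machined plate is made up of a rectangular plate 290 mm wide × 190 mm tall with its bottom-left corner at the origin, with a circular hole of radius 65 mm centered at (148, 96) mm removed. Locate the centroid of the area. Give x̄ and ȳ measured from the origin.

x̄ = 144.05 mm, ȳ = 94.68 mm

Part | A | x̄ᵢ | ȳᵢ | A·x̄ᵢ | A·ȳᵢ
plate | 55100.00 | 145.00 | 95.00 | 7989500.00 | 5234500.00
hole | -13273.23 | 148.00 | 96.00 | -1964437.89 | -1274229.98
Σ | 41826.77 |  |  | 6025062.11 | 3960270.02
x̄ = 6025062.11 / 41826.77 = 144.05 mm
ȳ = 3960270.02 / 41826.77 = 94.68 mm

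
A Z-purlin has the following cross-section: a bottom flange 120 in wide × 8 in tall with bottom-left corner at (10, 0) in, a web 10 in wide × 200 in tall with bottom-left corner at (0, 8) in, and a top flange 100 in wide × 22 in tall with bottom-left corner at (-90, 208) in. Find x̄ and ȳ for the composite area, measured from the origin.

x̄ = -2.09 in, ȳ = 135.98 in

Part | A | x̄ᵢ | ȳᵢ | A·x̄ᵢ | A·ȳᵢ
bottom flange | 960.00 | 70.00 | 4.00 | 67200.00 | 3840.00
web | 2000.00 | 5.00 | 108.00 | 10000.00 | 216000.00
top flange | 2200.00 | -40.00 | 219.00 | -88000.00 | 481800.00
Σ | 5160.00 |  |  | -10800.00 | 701640.00
x̄ = -10800.00 / 5160.00 = -2.09 in
ȳ = 701640.00 / 5160.00 = 135.98 in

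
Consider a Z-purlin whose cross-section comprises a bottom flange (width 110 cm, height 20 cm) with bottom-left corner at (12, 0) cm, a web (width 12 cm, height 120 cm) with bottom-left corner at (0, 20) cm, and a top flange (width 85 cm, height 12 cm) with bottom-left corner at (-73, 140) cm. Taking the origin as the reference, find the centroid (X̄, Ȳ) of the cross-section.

bottom flange: A = 110 × 20 = 2200.00, centroid at (67.00, 10.00).
web: A = 12 × 120 = 1440.00, centroid at (6.00, 80.00).
top flange: A = 85 × 12 = 1020.00, centroid at (-30.50, 146.00).
ΣA = 4660.00 cm²
ΣAX̄ = (2200.00)(67.00) + (1440.00)(6.00) + (1020.00)(-30.50) = 124930.00 cm³
ΣAȲ = (2200.00)(10.00) + (1440.00)(80.00) + (1020.00)(146.00) = 286120.00 cm³
X̄ = 124930.00 / 4660.00 = 26.81 cm
Ȳ = 286120.00 / 4660.00 = 61.40 cm

X̄ = 26.81 cm, Ȳ = 61.40 cm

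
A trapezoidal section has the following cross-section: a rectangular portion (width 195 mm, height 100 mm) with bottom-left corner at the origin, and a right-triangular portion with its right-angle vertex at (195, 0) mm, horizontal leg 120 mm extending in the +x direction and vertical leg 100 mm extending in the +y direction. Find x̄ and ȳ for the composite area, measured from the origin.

Part | A | x̄ᵢ | ȳᵢ | A·x̄ᵢ | A·ȳᵢ
rectangular portion | 19500.00 | 97.50 | 50.00 | 1901250.00 | 975000.00
triangular portion | 6000.00 | 235.00 | 33.33 | 1410000.00 | 200000.00
Σ | 25500.00 |  |  | 3311250.00 | 1175000.00
x̄ = 3311250.00 / 25500.00 = 129.85 mm
ȳ = 1175000.00 / 25500.00 = 46.08 mm

x̄ = 129.85 mm, ȳ = 46.08 mm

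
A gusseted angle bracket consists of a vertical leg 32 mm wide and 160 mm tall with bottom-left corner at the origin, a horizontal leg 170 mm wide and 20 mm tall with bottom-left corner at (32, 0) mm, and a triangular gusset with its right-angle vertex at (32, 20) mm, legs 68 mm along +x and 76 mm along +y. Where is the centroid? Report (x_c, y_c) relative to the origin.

vertical leg: A = 32 × 160 = 5120.00, centroid at (16.00, 80.00).
horizontal leg: A = 170 × 20 = 3400.00, centroid at (117.00, 10.00).
gusset: A = ½·68·76 = 2584.00, centroid at (54.67, 45.33).
ΣA = 11104.00 mm²
ΣAx_c = (5120.00)(16.00) + (3400.00)(117.00) + (2584.00)(54.67) = 620978.67 mm³
ΣAy_c = (5120.00)(80.00) + (3400.00)(10.00) + (2584.00)(45.33) = 560741.33 mm³
x_c = 620978.67 / 11104.00 = 55.92 mm
y_c = 560741.33 / 11104.00 = 50.50 mm

x_c = 55.92 mm, y_c = 50.50 mm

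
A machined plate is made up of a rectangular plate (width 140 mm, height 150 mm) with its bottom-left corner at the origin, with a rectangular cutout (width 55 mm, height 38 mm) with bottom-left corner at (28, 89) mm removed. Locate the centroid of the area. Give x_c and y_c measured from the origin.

x_c = 71.60 mm, y_c = 71.35 mm

plate: A = 140 × 150 = 21000.00, centroid at (70.00, 75.00).
hole: A = −(55 × 38) = -2090.00, centroid at (55.50, 108.00).
ΣA = 18910.00 mm², ΣAx_c = 1354005.00 mm³, ΣAy_c = 1349280.00 mm³.
x_c = 1354005.00/18910.00 = 71.60 mm; y_c = 1349280.00/18910.00 = 71.35 mm.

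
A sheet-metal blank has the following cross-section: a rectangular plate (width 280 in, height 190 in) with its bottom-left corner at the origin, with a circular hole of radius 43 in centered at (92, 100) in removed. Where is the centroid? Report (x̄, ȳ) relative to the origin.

x̄ = 145.88 in, ȳ = 94.39 in

Part | A | x̄ᵢ | ȳᵢ | A·x̄ᵢ | A·ȳᵢ
plate | 53200.00 | 140.00 | 95.00 | 7448000.00 | 5054000.00
hole | -5808.80 | 92.00 | 100.00 | -534410.04 | -580880.48
Σ | 47391.20 |  |  | 6913589.96 | 4473119.52
x̄ = 6913589.96 / 47391.20 = 145.88 in
ȳ = 4473119.52 / 47391.20 = 94.39 in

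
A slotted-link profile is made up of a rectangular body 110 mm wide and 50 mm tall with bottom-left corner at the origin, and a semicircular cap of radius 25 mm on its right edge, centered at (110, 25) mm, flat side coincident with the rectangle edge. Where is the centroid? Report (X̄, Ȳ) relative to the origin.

rectangular body: A = 110 × 50 = 5500.00, centroid at (55.00, 25.00).
semicircular end: A = ½π·25² = 981.75, centroid at (120.61, 25.00).
ΣA = 6481.75 mm²
ΣAX̄ = (5500.00)(55.00) + (981.75)(120.61) = 420908.91 mm³
ΣAȲ = (5500.00)(25.00) + (981.75)(25.00) = 162043.69 mm³
X̄ = 420908.91 / 6481.75 = 64.94 mm
Ȳ = 162043.69 / 6481.75 = 25.00 mm

X̄ = 64.94 mm, Ȳ = 25.00 mm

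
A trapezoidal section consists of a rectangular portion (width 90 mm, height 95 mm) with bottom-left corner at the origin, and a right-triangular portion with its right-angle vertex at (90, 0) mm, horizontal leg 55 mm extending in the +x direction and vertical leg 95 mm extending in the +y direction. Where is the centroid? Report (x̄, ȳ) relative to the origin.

x̄ = 59.82 mm, ȳ = 43.79 mm

rectangular portion: A = 90 × 95 = 8550.00, centroid at (45.00, 47.50).
triangular portion: A = ½·55·95 = 2612.50, centroid at (108.33, 31.67).
ΣA = 11162.50 mm², ΣAx̄ = 667770.83 mm³, ΣAȳ = 488854.17 mm³.
x̄ = 667770.83/11162.50 = 59.82 mm; ȳ = 488854.17/11162.50 = 43.79 mm.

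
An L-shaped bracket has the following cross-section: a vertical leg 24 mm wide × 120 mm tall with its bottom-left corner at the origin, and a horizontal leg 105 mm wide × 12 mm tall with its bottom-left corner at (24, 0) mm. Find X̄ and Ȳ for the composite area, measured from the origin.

vertical leg: A = 24 × 120 = 2880.00, centroid at (12.00, 60.00).
horizontal leg: A = 105 × 12 = 1260.00, centroid at (76.50, 6.00).
ΣA = 4140.00 mm², ΣAX̄ = 130950.00 mm³, ΣAȲ = 180360.00 mm³.
X̄ = 130950.00/4140.00 = 31.63 mm; Ȳ = 180360.00/4140.00 = 43.57 mm.

X̄ = 31.63 mm, Ȳ = 43.57 mm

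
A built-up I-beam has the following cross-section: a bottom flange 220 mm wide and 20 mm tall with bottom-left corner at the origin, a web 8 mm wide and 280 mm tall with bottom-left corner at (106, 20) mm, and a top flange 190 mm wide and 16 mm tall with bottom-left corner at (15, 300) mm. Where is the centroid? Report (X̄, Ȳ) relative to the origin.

X̄ = 110.00 mm, Ȳ = 138.30 mm

bottom flange: A = 220 × 20 = 4400.00, centroid at (110.00, 10.00).
web: A = 8 × 280 = 2240.00, centroid at (110.00, 160.00).
top flange: A = 190 × 16 = 3040.00, centroid at (110.00, 308.00).
ΣA = 9680.00 mm², ΣAX̄ = 1064800.00 mm³, ΣAȲ = 1338720.00 mm³.
X̄ = 1064800.00/9680.00 = 110.00 mm; Ȳ = 1338720.00/9680.00 = 138.30 mm.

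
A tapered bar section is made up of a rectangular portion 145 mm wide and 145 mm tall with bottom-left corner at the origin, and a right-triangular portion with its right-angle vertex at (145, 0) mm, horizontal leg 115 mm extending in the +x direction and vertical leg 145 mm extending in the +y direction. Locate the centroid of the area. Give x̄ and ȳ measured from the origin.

x̄ = 103.97 mm, ȳ = 65.64 mm

rectangular portion: A = 145 × 145 = 21025.00, centroid at (72.50, 72.50).
triangular portion: A = ½·115·145 = 8337.50, centroid at (183.33, 48.33).
ΣA = 29362.50 mm², ΣAx̄ = 3052854.17 mm³, ΣAȳ = 1927291.67 mm³.
x̄ = 3052854.17/29362.50 = 103.97 mm; ȳ = 1927291.67/29362.50 = 65.64 mm.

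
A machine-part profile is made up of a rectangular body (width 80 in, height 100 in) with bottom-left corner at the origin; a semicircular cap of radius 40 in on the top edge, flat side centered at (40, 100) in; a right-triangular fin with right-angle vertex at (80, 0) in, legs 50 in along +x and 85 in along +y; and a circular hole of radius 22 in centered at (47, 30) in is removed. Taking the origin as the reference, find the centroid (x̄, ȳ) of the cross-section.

x̄ = 49.87 in, ȳ = 63.73 in

Part | A | x̄ᵢ | ȳᵢ | A·x̄ᵢ | A·ȳᵢ
rectangular body | 8000.00 | 40.00 | 50.00 | 320000.00 | 400000.00
semicircular top | 2513.27 | 40.00 | 116.98 | 100530.96 | 293994.08
triangular fin | 2125.00 | 96.67 | 28.33 | 205416.67 | 60208.33
hole | -1520.53 | 47.00 | 30.00 | -71464.95 | -45615.93
Σ | 11117.74 |  |  | 554482.68 | 708586.49
x̄ = 554482.68 / 11117.74 = 49.87 in
ȳ = 708586.49 / 11117.74 = 63.73 in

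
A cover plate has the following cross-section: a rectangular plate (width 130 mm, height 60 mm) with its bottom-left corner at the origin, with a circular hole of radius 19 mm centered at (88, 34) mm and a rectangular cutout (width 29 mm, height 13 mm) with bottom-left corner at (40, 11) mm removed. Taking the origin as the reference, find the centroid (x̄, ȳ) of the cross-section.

x̄ = 61.48 mm, ȳ = 30.03 mm

plate: A = 130 × 60 = 7800.00, centroid at (65.00, 30.00).
hole 1: A = −π·19² = -1134.11, centroid at (88.00, 34.00).
hole 2: A = −(29 × 13) = -377.00, centroid at (54.50, 17.50).
ΣA = 6288.89 mm², ΣAx̄ = 386651.38 mm³, ΣAȳ = 188842.59 mm³.
x̄ = 386651.38/6288.89 = 61.48 mm; ȳ = 188842.59/6288.89 = 30.03 mm.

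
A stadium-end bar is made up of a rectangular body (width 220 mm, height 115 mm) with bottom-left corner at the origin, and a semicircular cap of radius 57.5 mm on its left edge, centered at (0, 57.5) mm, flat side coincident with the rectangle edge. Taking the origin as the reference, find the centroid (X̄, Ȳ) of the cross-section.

Part | A | x̄ᵢ | ȳᵢ | A·x̄ᵢ | A·ȳᵢ
rectangular body | 25300.00 | 110.00 | 57.50 | 2783000.00 | 1454750.00
semicircular end | 5193.45 | -24.40 | 57.50 | -126739.58 | 298623.11
Σ | 30493.45 |  |  | 2656260.42 | 1753373.11
X̄ = 2656260.42 / 30493.45 = 87.11 mm
Ȳ = 1753373.11 / 30493.45 = 57.50 mm

X̄ = 87.11 mm, Ȳ = 57.50 mm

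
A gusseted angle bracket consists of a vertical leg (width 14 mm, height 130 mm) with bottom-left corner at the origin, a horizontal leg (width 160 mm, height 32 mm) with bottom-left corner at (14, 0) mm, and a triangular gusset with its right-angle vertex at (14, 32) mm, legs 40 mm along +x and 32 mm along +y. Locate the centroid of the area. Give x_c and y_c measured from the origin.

x_c = 67.48 mm, y_c = 30.02 mm

vertical leg: A = 14 × 130 = 1820.00, centroid at (7.00, 65.00).
horizontal leg: A = 160 × 32 = 5120.00, centroid at (94.00, 16.00).
gusset: A = ½·40·32 = 640.00, centroid at (27.33, 42.67).
ΣA = 7580.00 mm², ΣAx_c = 511513.33 mm³, ΣAy_c = 227526.67 mm³.
x_c = 511513.33/7580.00 = 67.48 mm; y_c = 227526.67/7580.00 = 30.02 mm.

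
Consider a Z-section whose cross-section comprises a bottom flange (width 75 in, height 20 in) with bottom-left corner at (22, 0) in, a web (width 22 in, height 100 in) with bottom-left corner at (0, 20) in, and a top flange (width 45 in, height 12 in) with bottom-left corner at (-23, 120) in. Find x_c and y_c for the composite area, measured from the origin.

x_c = 26.69 in, y_c = 55.91 in

bottom flange: A = 75 × 20 = 1500.00, centroid at (59.50, 10.00).
web: A = 22 × 100 = 2200.00, centroid at (11.00, 70.00).
top flange: A = 45 × 12 = 540.00, centroid at (-0.50, 126.00).
ΣA = 4240.00 in²
ΣAx_c = (1500.00)(59.50) + (2200.00)(11.00) + (540.00)(-0.50) = 113180.00 in³
ΣAy_c = (1500.00)(10.00) + (2200.00)(70.00) + (540.00)(126.00) = 237040.00 in³
x_c = 113180.00 / 4240.00 = 26.69 in
y_c = 237040.00 / 4240.00 = 55.91 in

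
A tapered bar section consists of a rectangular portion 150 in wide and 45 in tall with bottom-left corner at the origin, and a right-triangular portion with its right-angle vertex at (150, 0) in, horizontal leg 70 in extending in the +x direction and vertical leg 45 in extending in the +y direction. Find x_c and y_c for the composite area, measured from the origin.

x_c = 93.60 in, y_c = 21.08 in

rectangular portion: A = 150 × 45 = 6750.00, centroid at (75.00, 22.50).
triangular portion: A = ½·70·45 = 1575.00, centroid at (173.33, 15.00).
ΣA = 8325.00 in²
ΣAx_c = (6750.00)(75.00) + (1575.00)(173.33) = 779250.00 in³
ΣAy_c = (6750.00)(22.50) + (1575.00)(15.00) = 175500.00 in³
x_c = 779250.00 / 8325.00 = 93.60 in
y_c = 175500.00 / 8325.00 = 21.08 in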